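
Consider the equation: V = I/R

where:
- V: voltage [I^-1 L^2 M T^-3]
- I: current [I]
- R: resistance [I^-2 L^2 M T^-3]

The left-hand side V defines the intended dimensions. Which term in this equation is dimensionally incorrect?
The right-hand side term I/R

V has dimensions [I^-1 L^2 M T^-3], but I/R has dimensions [I^3 L^-2 M^-1 T^3], so the term I/R is dimensionally wrong for V.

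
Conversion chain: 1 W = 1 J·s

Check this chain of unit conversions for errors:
The chain is incorrect (it contains an error).

Incorrect: Watt is J/s, not J·s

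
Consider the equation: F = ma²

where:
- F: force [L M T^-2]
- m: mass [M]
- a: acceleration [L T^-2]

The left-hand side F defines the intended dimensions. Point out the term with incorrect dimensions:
The right-hand side term ma²

F has dimensions [L M T^-2], but ma² has dimensions [L^2 M T^-4], so the term ma² is dimensionally wrong for F.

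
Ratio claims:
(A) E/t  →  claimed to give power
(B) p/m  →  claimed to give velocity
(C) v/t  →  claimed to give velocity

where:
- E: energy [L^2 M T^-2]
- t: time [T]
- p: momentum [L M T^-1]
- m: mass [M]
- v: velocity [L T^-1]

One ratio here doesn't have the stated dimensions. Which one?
(C) v/t does not give velocity

(A) E/t: [L^2 M T^-3] = power [L^2 M T^-3] ✓
(B) p/m: [L T^-1] = velocity [L T^-1] ✓
(C) v/t: [L T^-2] ≠ velocity [L T^-1] ✗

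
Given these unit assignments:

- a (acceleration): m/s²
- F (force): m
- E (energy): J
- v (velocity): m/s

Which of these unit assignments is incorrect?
F

The variable F (force) should have units N, not m.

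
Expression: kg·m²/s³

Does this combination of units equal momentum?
No

The expression kg·m²/s³ has dimensions [L^2 M T^-3], but momentum has dimensions [L M T^-1].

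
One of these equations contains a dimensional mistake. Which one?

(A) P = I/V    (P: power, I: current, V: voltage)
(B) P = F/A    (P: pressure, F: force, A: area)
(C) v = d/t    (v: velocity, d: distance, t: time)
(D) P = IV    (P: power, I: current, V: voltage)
(A) P = I/V

The equation (A) P = I/V is dimensionally incorrect.

LHS (P): [L^2 M T^-3]
RHS (I/V): [I^2 L^-2 M^-1 T^3] ✗

The dimensions do not match. The other three equations balance.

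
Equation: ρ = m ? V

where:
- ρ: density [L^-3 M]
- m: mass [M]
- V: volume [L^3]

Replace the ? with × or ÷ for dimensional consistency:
division (÷): ρ = m ÷ V

ρ [L^-3 M]; m [M]; V [L^3].
m × V → [L^3 M] ✗
m ÷ V → [L^-3 M] ✓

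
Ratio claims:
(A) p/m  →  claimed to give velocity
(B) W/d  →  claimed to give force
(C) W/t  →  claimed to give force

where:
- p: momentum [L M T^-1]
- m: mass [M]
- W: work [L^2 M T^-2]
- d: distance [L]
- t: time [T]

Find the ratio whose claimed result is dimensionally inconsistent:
(C) W/t does not give force

(A) p/m: [L T^-1] = velocity [L T^-1] ✓
(B) W/d: [L M T^-2] = force [L M T^-2] ✓
(C) W/t: [L^2 M T^-3] ≠ force [L M T^-2] ✗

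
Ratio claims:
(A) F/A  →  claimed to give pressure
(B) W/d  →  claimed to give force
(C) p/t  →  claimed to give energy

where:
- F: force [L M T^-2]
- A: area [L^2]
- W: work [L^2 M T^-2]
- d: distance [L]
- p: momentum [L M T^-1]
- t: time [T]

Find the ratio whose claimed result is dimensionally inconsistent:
(C) p/t does not give energy

(A) F/A: [L^-1 M T^-2] = pressure [L^-1 M T^-2] ✓
(B) W/d: [L M T^-2] = force [L M T^-2] ✓
(C) p/t: [L M T^-2] ≠ energy [L^2 M T^-2] ✗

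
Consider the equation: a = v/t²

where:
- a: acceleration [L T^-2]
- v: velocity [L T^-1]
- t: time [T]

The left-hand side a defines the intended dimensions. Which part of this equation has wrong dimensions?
The right-hand side term v/t²

a has dimensions [L T^-2], but v/t² has dimensions [L T^-3], so the term v/t² is dimensionally wrong for a.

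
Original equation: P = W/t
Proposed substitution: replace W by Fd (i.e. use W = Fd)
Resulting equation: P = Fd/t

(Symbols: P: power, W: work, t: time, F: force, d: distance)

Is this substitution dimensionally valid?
Yes

[W] = [L^2 M T^-2] and [Fd] = [L^2 M T^-2]. These match, so the substitution replaces a quantity by one of the same dimensions and the result P = Fd/t has LHS [L^2 M T^-3] vs RHS [L^2 M T^-3] — still consistent.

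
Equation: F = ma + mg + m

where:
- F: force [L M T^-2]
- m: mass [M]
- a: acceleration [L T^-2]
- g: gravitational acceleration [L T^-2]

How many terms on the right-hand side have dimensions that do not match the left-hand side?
1

LHS F: [L M T^-2]
- ma: [L M T^-2] ✓
- mg: [L M T^-2] ✓
- m: [M] ✗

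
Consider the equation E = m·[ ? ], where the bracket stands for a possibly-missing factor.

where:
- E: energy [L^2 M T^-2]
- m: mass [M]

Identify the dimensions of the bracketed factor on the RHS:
[L^2 T^-2] — velocity squared (e.g. v²)

E has dimensions [L^2 M T^-2]; m has dimensions [M].
The bracketed factor must supply [L^2 M T^-2] / [M] = [L^2 T^-2].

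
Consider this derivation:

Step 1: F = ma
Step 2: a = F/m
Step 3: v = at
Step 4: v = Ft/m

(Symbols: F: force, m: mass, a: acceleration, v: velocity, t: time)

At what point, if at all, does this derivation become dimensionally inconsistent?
No step introduces an error — all steps are dimensionally consistent.

Step 1: F = ma → LHS [L M T^-2], RHS [L M T^-2] ✓
Step 2: a = F/m → LHS [L T^-2], RHS [L T^-2] ✓
Step 3: v = at → LHS [L T^-1], RHS [L T^-1] ✓
Step 4: v = Ft/m → LHS [L T^-1], RHS [L T^-1] ✓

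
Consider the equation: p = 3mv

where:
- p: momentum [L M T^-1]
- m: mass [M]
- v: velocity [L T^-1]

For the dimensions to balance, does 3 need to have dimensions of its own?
No

p has dimensions [L M T^-1] and mv already has dimensions [L M T^-1], so the equation balances without 3 contributing any dimensions. 3 is a pure (dimensionless) number; changing or removing it would not affect dimensional consistency.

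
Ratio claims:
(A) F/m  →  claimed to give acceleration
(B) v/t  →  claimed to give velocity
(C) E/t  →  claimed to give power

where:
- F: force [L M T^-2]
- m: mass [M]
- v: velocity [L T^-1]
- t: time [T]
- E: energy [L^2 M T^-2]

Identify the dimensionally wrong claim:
(B) v/t does not give velocity

(A) F/m: [L T^-2] = acceleration [L T^-2] ✓
(B) v/t: [L T^-2] ≠ velocity [L T^-1] ✗
(C) E/t: [L^2 M T^-3] = power [L^2 M T^-3] ✓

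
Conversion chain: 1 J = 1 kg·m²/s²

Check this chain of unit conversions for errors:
The chain is correct (no errors).

Correct: Joule is defined as kg·m²/s²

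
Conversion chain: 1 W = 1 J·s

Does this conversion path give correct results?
The chain is incorrect (it contains an error).

Incorrect: Watt is J/s, not J·s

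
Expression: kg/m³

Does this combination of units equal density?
Yes

The expression kg/m³ has dimensions [L^-3 M], which is exactly density [L^-3 M].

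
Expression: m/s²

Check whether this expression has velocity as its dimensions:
No

The expression m/s² has dimensions [L T^-2], but velocity has dimensions [L T^-1].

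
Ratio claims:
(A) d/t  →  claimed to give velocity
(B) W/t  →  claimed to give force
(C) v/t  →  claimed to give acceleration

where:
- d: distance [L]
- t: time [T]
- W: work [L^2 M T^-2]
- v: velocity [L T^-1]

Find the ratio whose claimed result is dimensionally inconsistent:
(B) W/t does not give force

(A) d/t: [L T^-1] = velocity [L T^-1] ✓
(B) W/t: [L^2 M T^-3] ≠ force [L M T^-2] ✗
(C) v/t: [L T^-2] = acceleration [L T^-2] ✓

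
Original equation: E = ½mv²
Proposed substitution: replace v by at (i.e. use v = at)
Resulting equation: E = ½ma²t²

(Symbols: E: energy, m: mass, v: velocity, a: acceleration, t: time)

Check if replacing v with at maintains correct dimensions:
Yes

[v] = [L T^-1] and [at] = [L T^-1]. These match, so the substitution replaces a quantity by one of the same dimensions and the result E = ½ma²t² has LHS [L^2 M T^-2] vs RHS [L^2 M T^-2] — still consistent.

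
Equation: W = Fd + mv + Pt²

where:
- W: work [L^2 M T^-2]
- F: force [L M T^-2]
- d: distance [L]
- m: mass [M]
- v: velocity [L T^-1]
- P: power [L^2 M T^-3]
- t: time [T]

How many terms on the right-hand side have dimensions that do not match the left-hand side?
2

LHS W: [L^2 M T^-2]
- Fd: [L^2 M T^-2] ✓
- mv: [L M T^-1] ✗
- Pt²: [L^2 M T^-1] ✗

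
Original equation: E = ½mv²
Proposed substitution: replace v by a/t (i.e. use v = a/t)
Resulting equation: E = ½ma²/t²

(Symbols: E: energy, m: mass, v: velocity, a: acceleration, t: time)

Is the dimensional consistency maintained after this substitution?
No

[v] = [L T^-1] and [a/t] = [L T^-3]. These differ, so the substitution replaces a quantity by one of different dimensions and the result E = ½ma²/t² has LHS [L^2 M T^-2] vs RHS [L^2 M T^-6] — inconsistent.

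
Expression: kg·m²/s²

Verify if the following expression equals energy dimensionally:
Yes

The expression kg·m²/s² has dimensions [L^2 M T^-2], which is exactly energy [L^2 M T^-2].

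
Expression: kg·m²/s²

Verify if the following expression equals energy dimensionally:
Yes

The expression kg·m²/s² has dimensions [L^2 M T^-2], which is exactly energy [L^2 M T^-2].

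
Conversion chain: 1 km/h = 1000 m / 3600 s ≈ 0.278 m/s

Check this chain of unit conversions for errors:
The chain is correct (no errors).

Correct: 1 km = 1000 m, 1 h = 3600 s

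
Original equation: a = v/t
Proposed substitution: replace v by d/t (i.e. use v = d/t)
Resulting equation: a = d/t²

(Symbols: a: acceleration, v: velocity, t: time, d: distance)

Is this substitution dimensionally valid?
Yes

[v] = [L T^-1] and [d/t] = [L T^-1]. These match, so the substitution replaces a quantity by one of the same dimensions and the result a = d/t² has LHS [L T^-2] vs RHS [L T^-2] — still consistent.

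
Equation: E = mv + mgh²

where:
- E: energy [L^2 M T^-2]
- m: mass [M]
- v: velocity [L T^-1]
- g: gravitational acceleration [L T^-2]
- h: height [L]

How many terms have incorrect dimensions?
2

LHS E: [L^2 M T^-2]
- mv: [L M T^-1] ✗
- mgh²: [L^3 M T^-2] ✗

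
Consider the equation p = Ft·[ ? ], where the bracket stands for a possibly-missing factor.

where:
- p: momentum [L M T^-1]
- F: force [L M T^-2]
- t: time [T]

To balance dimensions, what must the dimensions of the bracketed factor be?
Nothing is missing — the bracketed factor must be dimensionless.

p has dimensions [L M T^-1] and Ft already has dimensions [L M T^-1], so p = Ft is dimensionally complete.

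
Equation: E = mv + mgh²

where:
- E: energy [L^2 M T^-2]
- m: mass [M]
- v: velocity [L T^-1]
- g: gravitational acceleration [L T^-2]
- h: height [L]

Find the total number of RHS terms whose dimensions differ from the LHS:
2

LHS E: [L^2 M T^-2]
- mv: [L M T^-1] ✗
- mgh²: [L^3 M T^-2] ✗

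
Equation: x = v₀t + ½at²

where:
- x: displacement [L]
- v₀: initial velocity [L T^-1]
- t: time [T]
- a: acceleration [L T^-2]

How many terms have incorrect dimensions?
0

LHS x: [L]
- v₀t: [L] ✓
- ½at²: [L] ✓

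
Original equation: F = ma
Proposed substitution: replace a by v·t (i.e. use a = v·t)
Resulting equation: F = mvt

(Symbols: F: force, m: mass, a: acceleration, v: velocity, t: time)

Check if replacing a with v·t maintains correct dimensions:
No

[a] = [L T^-2] and [v·t] = [L]. These differ, so the substitution replaces a quantity by one of different dimensions and the result F = mvt has LHS [L M T^-2] vs RHS [L M] — inconsistent.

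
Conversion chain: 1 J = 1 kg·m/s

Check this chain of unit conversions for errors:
The chain is incorrect (it contains an error).

Incorrect: Joule is kg·m²/s², not kg·m/s (that is momentum)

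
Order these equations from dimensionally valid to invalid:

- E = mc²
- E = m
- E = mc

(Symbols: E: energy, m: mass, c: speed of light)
Dimensionally correct: E = mc²
Dimensionally incorrect: E = m, E = mc
Ordered (correct first, then incorrect): E = mc², E = m, E = mc

- E = mc²: LHS [L^2 M T^-2], RHS [L^2 M T^-2] → correct ✓
- E = m: LHS [L^2 M T^-2], RHS [M] → incorrect ✗
- E = mc: LHS [L^2 M T^-2], RHS [L M T^-1] → incorrect ✗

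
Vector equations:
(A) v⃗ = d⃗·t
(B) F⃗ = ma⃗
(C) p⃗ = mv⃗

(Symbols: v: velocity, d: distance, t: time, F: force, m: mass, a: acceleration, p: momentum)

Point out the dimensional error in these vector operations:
(A) v⃗ = d⃗·t

(A) v⃗ = d⃗·t: LHS [L T^-1], RHS [L T] ✗ — velocity is displacement per time; should be d⃗/t
(B) F⃗ = ma⃗: LHS [L M T^-2], RHS [L M T^-2] ✓ — Force and acceleration are vectors, mass is a scalar
(C) p⃗ = mv⃗: LHS [L M T^-1], RHS [L M T^-1] ✓ — mass (scalar) times velocity (vector)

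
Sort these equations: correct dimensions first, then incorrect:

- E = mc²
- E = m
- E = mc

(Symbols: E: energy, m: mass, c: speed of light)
Dimensionally correct: E = mc²
Dimensionally incorrect: E = m, E = mc
Ordered (correct first, then incorrect): E = mc², E = m, E = mc

- E = mc²: LHS [L^2 M T^-2], RHS [L^2 M T^-2] → correct ✓
- E = m: LHS [L^2 M T^-2], RHS [M] → incorrect ✗
- E = mc: LHS [L^2 M T^-2], RHS [L M T^-1] → incorrect ✗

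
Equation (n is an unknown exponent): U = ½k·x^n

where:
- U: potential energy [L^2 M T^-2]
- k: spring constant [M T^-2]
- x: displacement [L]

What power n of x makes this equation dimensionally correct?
n = 2

U has dimensions [L^2 M T^-2]; x has dimensions [L].
The rest of the RHS has dimensions [M T^-2], so x^n must supply [L^2].
With n = 2: ½k·x^2 has dimensions [L^2 M T^-2], matching the LHS ✓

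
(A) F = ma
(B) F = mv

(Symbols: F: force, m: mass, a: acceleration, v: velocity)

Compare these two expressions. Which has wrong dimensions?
(B)

(A) F = ma: LHS [L M T^-2], RHS [L M T^-2] ✓
(B) F = mv: LHS [L M T^-2], RHS [L M T^-1] ✗

Expression (B) F = mv is dimensionally incorrect.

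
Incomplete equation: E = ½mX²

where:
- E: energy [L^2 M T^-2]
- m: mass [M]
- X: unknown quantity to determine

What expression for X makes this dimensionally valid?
X = v (velocity), dimensions [L T^-1]

E has dimensions [L^2 M T^-2]; the rest of the RHS (½m) has dimensions [M].
So X² must have dimensions [L^2 T^-2], i.e. X has dimensions [L T^-1] — X = v (velocity).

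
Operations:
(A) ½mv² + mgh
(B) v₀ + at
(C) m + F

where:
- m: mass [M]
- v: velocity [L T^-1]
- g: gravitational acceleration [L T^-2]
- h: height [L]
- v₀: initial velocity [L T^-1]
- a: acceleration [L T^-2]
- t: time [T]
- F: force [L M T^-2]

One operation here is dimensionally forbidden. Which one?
(C) m + F

(A) ½mv² + mgh: ½mv² [L^2 M T^-2] and mgh [L^2 M T^-2] — same dimensions ✓
(B) v₀ + at: v₀ [L T^-1] and at [L T^-1] — same dimensions ✓
(C) m + F: m [M] and F [L M T^-2] — different dimensions cannot be added/subtracted ✗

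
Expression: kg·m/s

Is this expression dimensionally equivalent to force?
No

The expression kg·m/s has dimensions [L M T^-1], but force has dimensions [L M T^-2].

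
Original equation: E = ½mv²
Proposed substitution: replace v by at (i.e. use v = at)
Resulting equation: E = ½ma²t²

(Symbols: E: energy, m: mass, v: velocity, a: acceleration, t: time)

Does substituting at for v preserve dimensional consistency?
Yes

[v] = [L T^-1] and [at] = [L T^-1]. These match, so the substitution replaces a quantity by one of the same dimensions and the result E = ½ma²t² has LHS [L^2 M T^-2] vs RHS [L^2 M T^-2] — still consistent.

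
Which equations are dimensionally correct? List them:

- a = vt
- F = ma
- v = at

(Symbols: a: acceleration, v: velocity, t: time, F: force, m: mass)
Dimensionally correct: F = ma, v = at
Dimensionally incorrect: a = vt
Ordered (correct first, then incorrect): F = ma, v = at, a = vt

- a = vt: LHS [L T^-2], RHS [L] → incorrect ✗
- F = ma: LHS [L M T^-2], RHS [L M T^-2] → correct ✓
- v = at: LHS [L T^-1], RHS [L T^-1] → correct ✓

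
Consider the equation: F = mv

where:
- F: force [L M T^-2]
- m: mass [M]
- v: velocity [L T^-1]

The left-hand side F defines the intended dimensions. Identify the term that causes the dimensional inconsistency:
The right-hand side term mv

F has dimensions [L M T^-2], but mv has dimensions [L M T^-1], so the term mv is dimensionally wrong for F.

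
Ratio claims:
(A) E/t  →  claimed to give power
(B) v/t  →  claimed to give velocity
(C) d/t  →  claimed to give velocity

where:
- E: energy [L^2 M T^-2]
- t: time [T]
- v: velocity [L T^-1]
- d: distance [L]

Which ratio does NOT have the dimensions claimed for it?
(B) v/t does not give velocity

(A) E/t: [L^2 M T^-3] = power [L^2 M T^-3] ✓
(B) v/t: [L T^-2] ≠ velocity [L T^-1] ✗
(C) d/t: [L T^-1] = velocity [L T^-1] ✓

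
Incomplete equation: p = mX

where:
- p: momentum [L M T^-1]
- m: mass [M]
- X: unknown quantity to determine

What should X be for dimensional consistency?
X = v (velocity), dimensions [L T^-1]

p has dimensions [L M T^-1]; the rest of the RHS (m) has dimensions [M].
So X must have dimensions [L T^-1] — X = v (velocity).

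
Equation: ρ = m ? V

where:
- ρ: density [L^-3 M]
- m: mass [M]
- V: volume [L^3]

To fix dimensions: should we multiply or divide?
division (÷): ρ = m ÷ V

ρ [L^-3 M]; m [M]; V [L^3].
m × V → [L^3 M] ✗
m ÷ V → [L^-3 M] ✓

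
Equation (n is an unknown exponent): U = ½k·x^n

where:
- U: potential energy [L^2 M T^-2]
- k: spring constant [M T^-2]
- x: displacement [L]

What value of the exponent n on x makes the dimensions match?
n = 2

U has dimensions [L^2 M T^-2]; x has dimensions [L].
The rest of the RHS has dimensions [M T^-2], so x^n must supply [L^2].
With n = 2: ½k·x^2 has dimensions [L^2 M T^-2], matching the LHS ✓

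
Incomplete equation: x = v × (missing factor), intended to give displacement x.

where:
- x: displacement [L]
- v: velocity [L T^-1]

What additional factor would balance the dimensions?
t (time), dimensions [T]

x has dimensions [L] and v has dimensions [L T^-1].
The missing factor must have dimensions [L] / [L T^-1] = [T], i.e. time (t).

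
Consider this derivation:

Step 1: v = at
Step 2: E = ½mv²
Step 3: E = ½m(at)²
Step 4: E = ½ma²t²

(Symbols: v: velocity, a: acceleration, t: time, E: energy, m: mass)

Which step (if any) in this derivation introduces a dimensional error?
No step introduces an error — all steps are dimensionally consistent.

Step 1: v = at → LHS [L T^-1], RHS [L T^-1] ✓
Step 2: E = ½mv² → LHS [L^2 M T^-2], RHS [L^2 M T^-2] ✓
Step 3: E = ½m(at)² → LHS [L^2 M T^-2], RHS [L^2 M T^-2] ✓
Step 4: E = ½ma²t² → LHS [L^2 M T^-2], RHS [L^2 M T^-2] ✓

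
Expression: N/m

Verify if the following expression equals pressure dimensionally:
No

The expression N/m has dimensions [M T^-2], but pressure has dimensions [L^-1 M T^-2].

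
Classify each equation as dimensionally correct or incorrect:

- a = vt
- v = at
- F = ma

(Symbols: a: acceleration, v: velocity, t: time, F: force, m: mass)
Dimensionally correct: v = at, F = ma
Dimensionally incorrect: a = vt
Ordered (correct first, then incorrect): v = at, F = ma, a = vt

- a = vt: LHS [L T^-2], RHS [L] → incorrect ✗
- v = at: LHS [L T^-1], RHS [L T^-1] → correct ✓
- F = ma: LHS [L M T^-2], RHS [L M T^-2] → correct ✓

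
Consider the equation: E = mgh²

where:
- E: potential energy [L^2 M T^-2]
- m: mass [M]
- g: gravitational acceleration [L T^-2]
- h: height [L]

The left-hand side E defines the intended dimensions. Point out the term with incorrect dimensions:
The right-hand side term mgh²

E has dimensions [L^2 M T^-2], but mgh² has dimensions [L^3 M T^-2], so the term mgh² is dimensionally wrong for E.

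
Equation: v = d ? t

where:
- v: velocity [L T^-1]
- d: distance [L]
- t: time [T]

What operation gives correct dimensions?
division (÷): v = d ÷ t

v [L T^-1]; d [L]; t [T].
d × t → [L T] ✗
d ÷ t → [L T^-1] ✓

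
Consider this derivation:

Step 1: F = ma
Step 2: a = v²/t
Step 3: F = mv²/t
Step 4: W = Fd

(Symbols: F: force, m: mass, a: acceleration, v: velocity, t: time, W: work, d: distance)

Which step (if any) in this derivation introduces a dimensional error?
Step 2

Step 1: F = ma → LHS [L M T^-2], RHS [L M T^-2] ✓
Step 2: a = v²/t → LHS [L T^-2], RHS [L^2 T^-3] ✗

The first dimensional inconsistency appears in step 2: a = v²/t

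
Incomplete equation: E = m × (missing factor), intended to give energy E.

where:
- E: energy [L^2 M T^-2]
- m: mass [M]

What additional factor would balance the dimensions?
v² (velocity squared), dimensions [L^2 T^-2]

E has dimensions [L^2 M T^-2] and m has dimensions [M].
The missing factor must have dimensions [L^2 M T^-2] / [M] = [L^2 T^-2], i.e. velocity squared (v²).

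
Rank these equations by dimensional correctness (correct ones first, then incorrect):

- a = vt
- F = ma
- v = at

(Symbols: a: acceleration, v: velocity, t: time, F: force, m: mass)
Dimensionally correct: F = ma, v = at
Dimensionally incorrect: a = vt
Ordered (correct first, then incorrect): F = ma, v = at, a = vt

- a = vt: LHS [L T^-2], RHS [L] → incorrect ✗
- F = ma: LHS [L M T^-2], RHS [L M T^-2] → correct ✓
- v = at: LHS [L T^-1], RHS [L T^-1] → correct ✓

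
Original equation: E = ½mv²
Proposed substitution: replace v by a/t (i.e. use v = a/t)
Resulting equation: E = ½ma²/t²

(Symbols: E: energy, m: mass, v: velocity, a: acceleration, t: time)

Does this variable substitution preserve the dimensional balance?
No

[v] = [L T^-1] and [a/t] = [L T^-3]. These differ, so the substitution replaces a quantity by one of different dimensions and the result E = ½ma²/t² has LHS [L^2 M T^-2] vs RHS [L^2 M T^-6] — inconsistent.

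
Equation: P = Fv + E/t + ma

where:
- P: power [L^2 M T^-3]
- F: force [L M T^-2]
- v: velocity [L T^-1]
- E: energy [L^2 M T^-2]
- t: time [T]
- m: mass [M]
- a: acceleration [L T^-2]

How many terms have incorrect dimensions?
1

LHS P: [L^2 M T^-3]
- Fv: [L^2 M T^-3] ✓
- E/t: [L^2 M T^-3] ✓
- ma: [L M T^-2] ✗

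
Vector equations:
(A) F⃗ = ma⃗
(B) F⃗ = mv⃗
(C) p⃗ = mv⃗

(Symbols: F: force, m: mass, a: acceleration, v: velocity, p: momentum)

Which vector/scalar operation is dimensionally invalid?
(B) F⃗ = mv⃗

(A) F⃗ = ma⃗: LHS [L M T^-2], RHS [L M T^-2] ✓ — Force and acceleration are vectors, mass is a scalar
(B) F⃗ = mv⃗: LHS [L M T^-2], RHS [L M T^-1] ✗ — mass times velocity is momentum, not force; should be ma⃗
(C) p⃗ = mv⃗: LHS [L M T^-1], RHS [L M T^-1] ✓ — mass (scalar) times velocity (vector)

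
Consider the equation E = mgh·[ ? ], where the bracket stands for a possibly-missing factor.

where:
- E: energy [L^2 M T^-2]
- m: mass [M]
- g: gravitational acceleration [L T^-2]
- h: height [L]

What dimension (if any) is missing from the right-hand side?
Nothing is missing — the bracketed factor must be dimensionless.

E has dimensions [L^2 M T^-2] and mgh already has dimensions [L^2 M T^-2], so E = mgh is dimensionally complete.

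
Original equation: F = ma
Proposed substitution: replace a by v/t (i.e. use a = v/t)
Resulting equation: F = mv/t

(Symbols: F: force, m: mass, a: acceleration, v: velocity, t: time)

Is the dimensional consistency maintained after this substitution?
Yes

[a] = [L T^-2] and [v/t] = [L T^-2]. These match, so the substitution replaces a quantity by one of the same dimensions and the result F = mv/t has LHS [L M T^-2] vs RHS [L M T^-2] — still consistent.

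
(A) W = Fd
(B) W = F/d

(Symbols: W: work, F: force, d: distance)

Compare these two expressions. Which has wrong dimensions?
(B)

(A) W = Fd: LHS [L^2 M T^-2], RHS [L^2 M T^-2] ✓
(B) W = F/d: LHS [L^2 M T^-2], RHS [M T^-2] ✗

Expression (B) W = F/d is dimensionally incorrect.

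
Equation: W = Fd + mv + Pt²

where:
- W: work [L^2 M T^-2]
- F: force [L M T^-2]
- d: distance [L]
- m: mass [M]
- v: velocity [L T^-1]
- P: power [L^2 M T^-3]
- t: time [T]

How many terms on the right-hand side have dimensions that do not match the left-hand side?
2

LHS W: [L^2 M T^-2]
- Fd: [L^2 M T^-2] ✓
- mv: [L M T^-1] ✗
- Pt²: [L^2 M T^-1] ✗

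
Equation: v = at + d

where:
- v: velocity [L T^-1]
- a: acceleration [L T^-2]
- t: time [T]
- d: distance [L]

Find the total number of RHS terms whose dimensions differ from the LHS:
1

LHS v: [L T^-1]
- at: [L T^-1] ✓
- d: [L] ✗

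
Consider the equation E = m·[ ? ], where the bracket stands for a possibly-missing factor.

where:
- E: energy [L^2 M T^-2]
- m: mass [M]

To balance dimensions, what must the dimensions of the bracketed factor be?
[L^2 T^-2] — velocity squared (e.g. v²)

E has dimensions [L^2 M T^-2]; m has dimensions [M].
The bracketed factor must supply [L^2 M T^-2] / [M] = [L^2 T^-2].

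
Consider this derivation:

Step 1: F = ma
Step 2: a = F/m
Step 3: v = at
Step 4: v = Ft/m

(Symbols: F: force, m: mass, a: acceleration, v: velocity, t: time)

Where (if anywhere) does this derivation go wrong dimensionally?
No step introduces an error — all steps are dimensionally consistent.

Step 1: F = ma → LHS [L M T^-2], RHS [L M T^-2] ✓
Step 2: a = F/m → LHS [L T^-2], RHS [L T^-2] ✓
Step 3: v = at → LHS [L T^-1], RHS [L T^-1] ✓
Step 4: v = Ft/m → LHS [L T^-1], RHS [L T^-1] ✓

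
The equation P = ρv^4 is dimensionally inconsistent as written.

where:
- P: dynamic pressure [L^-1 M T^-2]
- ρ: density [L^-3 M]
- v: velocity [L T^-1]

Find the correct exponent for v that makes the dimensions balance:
The exponent of v should be 2: P = ρv^2

The LHS P has dimensions [L^-1 M T^-2]; v has dimensions [L T^-1].
As written, the RHS ρv^4 (exponent 4 on v) has dimensions [L M T^-4], which does not match.
With exponent 2, the RHS ρv^2 has dimensions [L^-1 M T^-2], matching the LHS.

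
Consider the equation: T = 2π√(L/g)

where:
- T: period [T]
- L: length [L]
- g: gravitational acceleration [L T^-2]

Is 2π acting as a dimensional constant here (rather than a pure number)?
No

T has dimensions [T] and √(L/g) already has dimensions [T], so the equation balances without 2π contributing any dimensions. 2π is a pure (dimensionless) number; changing or removing it would not affect dimensional consistency.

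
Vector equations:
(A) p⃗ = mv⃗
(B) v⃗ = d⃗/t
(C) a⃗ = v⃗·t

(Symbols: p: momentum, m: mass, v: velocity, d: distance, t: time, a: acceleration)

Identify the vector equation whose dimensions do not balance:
(C) a⃗ = v⃗·t

(A) p⃗ = mv⃗: LHS [L M T^-1], RHS [L M T^-1] ✓ — mass (scalar) times velocity (vector)
(B) v⃗ = d⃗/t: LHS [L T^-1], RHS [L T^-1] ✓ — displacement (vector) divided by time (scalar)
(C) a⃗ = v⃗·t: LHS [L T^-2], RHS [L] ✗ — acceleration is velocity per time; should be v⃗/t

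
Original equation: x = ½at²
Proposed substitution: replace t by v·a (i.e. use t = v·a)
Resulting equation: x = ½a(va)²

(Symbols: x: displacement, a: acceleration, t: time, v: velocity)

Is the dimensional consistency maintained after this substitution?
No

[t] = [T] and [v·a] = [L^2 T^-3]. These differ, so the substitution replaces a quantity by one of different dimensions and the result x = ½a(va)² has LHS [L] vs RHS [L^5 T^-8] — inconsistent.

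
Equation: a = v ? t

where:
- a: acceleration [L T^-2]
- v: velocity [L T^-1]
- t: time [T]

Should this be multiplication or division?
division (÷): a = v ÷ t

a [L T^-2]; v [L T^-1]; t [T].
v × t → [L] ✗
v ÷ t → [L T^-2] ✓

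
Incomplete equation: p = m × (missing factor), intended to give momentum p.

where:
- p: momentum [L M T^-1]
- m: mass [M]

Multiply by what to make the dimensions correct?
v (velocity), dimensions [L T^-1]

p has dimensions [L M T^-1] and m has dimensions [M].
The missing factor must have dimensions [L M T^-1] / [M] = [L T^-1], i.e. velocity (v).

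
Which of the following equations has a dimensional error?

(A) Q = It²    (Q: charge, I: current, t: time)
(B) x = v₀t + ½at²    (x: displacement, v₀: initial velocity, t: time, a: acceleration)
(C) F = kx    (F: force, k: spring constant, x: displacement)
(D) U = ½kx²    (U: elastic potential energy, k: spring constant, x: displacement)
(A) Q = It²

The equation (A) Q = It² is dimensionally incorrect.

LHS (Q): [I T]
RHS (It²): [I T^2] ✗

The dimensions do not match. The other three equations balance.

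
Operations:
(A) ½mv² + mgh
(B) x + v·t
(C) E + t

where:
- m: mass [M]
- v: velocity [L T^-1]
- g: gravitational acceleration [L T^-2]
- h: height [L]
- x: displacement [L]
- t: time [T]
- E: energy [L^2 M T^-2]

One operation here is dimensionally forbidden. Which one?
(C) E + t

(A) ½mv² + mgh: ½mv² [L^2 M T^-2] and mgh [L^2 M T^-2] — same dimensions ✓
(B) x + v·t: x [L] and v·t [L] — same dimensions ✓
(C) E + t: E [L^2 M T^-2] and t [T] — different dimensions cannot be added/subtracted ✗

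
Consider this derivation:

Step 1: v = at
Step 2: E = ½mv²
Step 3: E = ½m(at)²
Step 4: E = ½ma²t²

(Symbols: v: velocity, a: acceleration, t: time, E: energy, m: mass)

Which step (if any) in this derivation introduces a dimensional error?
No step introduces an error — all steps are dimensionally consistent.

Step 1: v = at → LHS [L T^-1], RHS [L T^-1] ✓
Step 2: E = ½mv² → LHS [L^2 M T^-2], RHS [L^2 M T^-2] ✓
Step 3: E = ½m(at)² → LHS [L^2 M T^-2], RHS [L^2 M T^-2] ✓
Step 4: E = ½ma²t² → LHS [L^2 M T^-2], RHS [L^2 M T^-2] ✓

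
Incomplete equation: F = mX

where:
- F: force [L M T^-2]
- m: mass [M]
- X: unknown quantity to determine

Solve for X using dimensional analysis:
X = a (acceleration), dimensions [L T^-2]

F has dimensions [L M T^-2]; the rest of the RHS (m) has dimensions [M].
So X must have dimensions [L T^-2] — X = a (acceleration).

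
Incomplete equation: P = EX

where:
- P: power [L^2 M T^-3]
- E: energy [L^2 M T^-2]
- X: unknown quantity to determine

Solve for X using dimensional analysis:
X = f (inverse time / frequency (1/t)), dimensions [T^-1]

P has dimensions [L^2 M T^-3]; the rest of the RHS (E) has dimensions [L^2 M T^-2].
So X must have dimensions [T^-1] — X = f (inverse time / frequency (1/t)).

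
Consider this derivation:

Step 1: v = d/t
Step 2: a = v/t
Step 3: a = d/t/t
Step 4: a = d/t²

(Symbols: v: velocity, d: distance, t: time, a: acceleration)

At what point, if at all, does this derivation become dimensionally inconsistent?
No step introduces an error — all steps are dimensionally consistent.

Step 1: v = d/t → LHS [L T^-1], RHS [L T^-1] ✓
Step 2: a = v/t → LHS [L T^-2], RHS [L T^-2] ✓
Step 3: a = d/t/t → LHS [L T^-2], RHS [L T^-2] ✓
Step 4: a = d/t² → LHS [L T^-2], RHS [L T^-2] ✓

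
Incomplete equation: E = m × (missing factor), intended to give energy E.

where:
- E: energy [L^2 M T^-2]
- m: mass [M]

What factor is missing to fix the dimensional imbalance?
v² (velocity squared), dimensions [L^2 T^-2]

E has dimensions [L^2 M T^-2] and m has dimensions [M].
The missing factor must have dimensions [L^2 M T^-2] / [M] = [L^2 T^-2], i.e. velocity squared (v²).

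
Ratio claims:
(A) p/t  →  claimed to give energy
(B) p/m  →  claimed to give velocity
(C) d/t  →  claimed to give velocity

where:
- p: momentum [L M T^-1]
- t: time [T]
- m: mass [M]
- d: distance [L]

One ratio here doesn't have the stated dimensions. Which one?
(A) p/t does not give energy

(A) p/t: [L M T^-2] ≠ energy [L^2 M T^-2] ✗
(B) p/m: [L T^-1] = velocity [L T^-1] ✓
(C) d/t: [L T^-1] = velocity [L T^-1] ✓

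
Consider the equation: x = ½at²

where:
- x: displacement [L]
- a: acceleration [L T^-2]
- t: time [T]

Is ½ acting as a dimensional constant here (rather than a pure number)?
No

x has dimensions [L] and at² already has dimensions [L], so the equation balances without ½ contributing any dimensions. ½ is a pure (dimensionless) number; changing or removing it would not affect dimensional consistency.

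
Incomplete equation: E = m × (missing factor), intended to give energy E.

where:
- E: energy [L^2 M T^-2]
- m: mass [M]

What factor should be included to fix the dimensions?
v² (velocity squared), dimensions [L^2 T^-2]

E has dimensions [L^2 M T^-2] and m has dimensions [M].
The missing factor must have dimensions [L^2 M T^-2] / [M] = [L^2 T^-2], i.e. velocity squared (v²).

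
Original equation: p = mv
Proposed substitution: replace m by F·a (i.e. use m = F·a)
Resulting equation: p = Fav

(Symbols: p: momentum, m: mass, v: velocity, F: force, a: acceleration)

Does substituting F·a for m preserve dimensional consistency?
No

[m] = [M] and [F·a] = [L^2 M T^-4]. These differ, so the substitution replaces a quantity by one of different dimensions and the result p = Fav has LHS [L M T^-1] vs RHS [L^3 M T^-5] — inconsistent.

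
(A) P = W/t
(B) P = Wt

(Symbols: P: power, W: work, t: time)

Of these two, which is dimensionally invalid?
(B)

(A) P = W/t: LHS [L^2 M T^-3], RHS [L^2 M T^-3] ✓
(B) P = Wt: LHS [L^2 M T^-3], RHS [L^2 M T^-1] ✗

Expression (B) P = Wt is dimensionally incorrect.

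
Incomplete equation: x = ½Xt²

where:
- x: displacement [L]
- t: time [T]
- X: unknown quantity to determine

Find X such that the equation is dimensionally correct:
X = a (acceleration), dimensions [L T^-2]

x has dimensions [L]; the rest of the RHS (½ t²) has dimensions [T^2].
So X must have dimensions [L T^-2] — X = a (acceleration).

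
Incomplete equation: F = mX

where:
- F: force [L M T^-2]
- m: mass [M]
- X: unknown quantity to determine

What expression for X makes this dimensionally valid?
X = a (acceleration), dimensions [L T^-2]

F has dimensions [L M T^-2]; the rest of the RHS (m) has dimensions [M].
So X must have dimensions [L T^-2] — X = a (acceleration).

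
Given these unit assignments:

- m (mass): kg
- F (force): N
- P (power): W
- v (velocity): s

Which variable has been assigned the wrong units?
v

The variable v (velocity) should have units m/s, not s.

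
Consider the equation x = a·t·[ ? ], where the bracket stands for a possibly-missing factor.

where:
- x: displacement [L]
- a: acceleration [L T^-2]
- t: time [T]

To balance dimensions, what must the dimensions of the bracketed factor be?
[T] — time (e.g. t)

x has dimensions [L]; a·t has dimensions [L T^-1].
The bracketed factor must supply [L] / [L T^-1] = [T].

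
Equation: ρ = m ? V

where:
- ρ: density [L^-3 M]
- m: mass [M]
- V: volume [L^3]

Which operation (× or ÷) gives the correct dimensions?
division (÷): ρ = m ÷ V

ρ [L^-3 M]; m [M]; V [L^3].
m × V → [L^3 M] ✗
m ÷ V → [L^-3 M] ✓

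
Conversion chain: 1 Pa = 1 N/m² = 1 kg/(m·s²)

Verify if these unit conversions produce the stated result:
The chain is correct (no errors).

Correct: Pascal is Newton per square meter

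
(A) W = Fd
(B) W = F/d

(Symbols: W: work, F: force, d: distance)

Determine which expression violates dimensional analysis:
(B)

(A) W = Fd: LHS [L^2 M T^-2], RHS [L^2 M T^-2] ✓
(B) W = F/d: LHS [L^2 M T^-2], RHS [M T^-2] ✗

Expression (B) W = F/d is dimensionally incorrect.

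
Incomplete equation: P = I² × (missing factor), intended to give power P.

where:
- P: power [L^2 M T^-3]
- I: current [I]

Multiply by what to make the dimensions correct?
R (resistance), dimensions [I^-2 L^2 M T^-3]

P has dimensions [L^2 M T^-3] and I² has dimensions [I^2].
The missing factor must have dimensions [L^2 M T^-3] / [I^2] = [I^-2 L^2 M T^-3], i.e. resistance (R).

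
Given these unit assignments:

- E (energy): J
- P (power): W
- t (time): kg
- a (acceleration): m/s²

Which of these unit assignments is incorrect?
t

The variable t (time) should have units s, not kg.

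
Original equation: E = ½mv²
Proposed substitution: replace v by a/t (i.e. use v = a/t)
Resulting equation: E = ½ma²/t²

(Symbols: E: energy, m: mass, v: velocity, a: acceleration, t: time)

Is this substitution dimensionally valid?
No

[v] = [L T^-1] and [a/t] = [L T^-3]. These differ, so the substitution replaces a quantity by one of different dimensions and the result E = ½ma²/t² has LHS [L^2 M T^-2] vs RHS [L^2 M T^-6] — inconsistent.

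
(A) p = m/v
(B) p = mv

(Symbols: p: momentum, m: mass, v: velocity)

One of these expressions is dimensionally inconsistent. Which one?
(A)

(A) p = m/v: LHS [L M T^-1], RHS [L^-1 M T] ✗
(B) p = mv: LHS [L M T^-1], RHS [L M T^-1] ✓

Expression (A) p = m/v is dimensionally incorrect.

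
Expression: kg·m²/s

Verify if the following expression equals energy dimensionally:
No

The expression kg·m²/s has dimensions [L^2 M T^-1], but energy has dimensions [L^2 M T^-2].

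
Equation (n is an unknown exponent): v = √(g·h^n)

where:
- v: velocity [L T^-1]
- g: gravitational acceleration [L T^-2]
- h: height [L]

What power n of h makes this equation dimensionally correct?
n = 1

v has dimensions [L T^-1]; h has dimensions [L].
With n = 1: √(g·h^1) has dimensions [L T^-1], matching the LHS ✓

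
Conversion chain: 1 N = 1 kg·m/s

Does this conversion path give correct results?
The chain is incorrect (it contains an error).

Incorrect: Newton is kg·m/s², not kg·m/s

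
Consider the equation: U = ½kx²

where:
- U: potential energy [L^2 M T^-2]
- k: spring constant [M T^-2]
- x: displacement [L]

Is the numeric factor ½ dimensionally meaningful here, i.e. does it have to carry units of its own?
No

U has dimensions [L^2 M T^-2] and kx² already has dimensions [L^2 M T^-2], so the equation balances without ½ contributing any dimensions. ½ is a pure (dimensionless) number; changing or removing it would not affect dimensional consistency.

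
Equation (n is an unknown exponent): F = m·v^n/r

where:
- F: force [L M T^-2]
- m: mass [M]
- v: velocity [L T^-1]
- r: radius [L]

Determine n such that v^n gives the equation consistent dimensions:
n = 2

F has dimensions [L M T^-2]; v has dimensions [L T^-1].
The rest of the RHS has dimensions [L^-1 M], so v^n must supply [L^2 T^-2].
With n = 2: m·v^2/r has dimensions [L M T^-2], matching the LHS ✓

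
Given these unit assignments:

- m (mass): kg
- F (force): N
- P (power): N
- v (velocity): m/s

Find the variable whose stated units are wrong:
P

The variable P (power) should have units W, not N.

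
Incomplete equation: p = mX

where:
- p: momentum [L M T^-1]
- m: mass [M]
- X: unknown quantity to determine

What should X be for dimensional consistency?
X = v (velocity), dimensions [L T^-1]

p has dimensions [L M T^-1]; the rest of the RHS (m) has dimensions [M].
So X must have dimensions [L T^-1] — X = v (velocity).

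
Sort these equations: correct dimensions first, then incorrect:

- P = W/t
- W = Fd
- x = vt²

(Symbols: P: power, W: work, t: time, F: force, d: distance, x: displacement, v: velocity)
Dimensionally correct: P = W/t, W = Fd
Dimensionally incorrect: x = vt²
Ordered (correct first, then incorrect): P = W/t, W = Fd, x = vt²

- P = W/t: LHS [L^2 M T^-3], RHS [L^2 M T^-3] → correct ✓
- W = Fd: LHS [L^2 M T^-2], RHS [L^2 M T^-2] → correct ✓
- x = vt²: LHS [L], RHS [L T] → incorrect ✗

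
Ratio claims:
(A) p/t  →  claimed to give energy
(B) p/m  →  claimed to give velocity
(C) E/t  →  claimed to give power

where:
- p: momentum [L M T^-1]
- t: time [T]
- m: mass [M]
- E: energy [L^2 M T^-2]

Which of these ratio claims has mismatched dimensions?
(A) p/t does not give energy

(A) p/t: [L M T^-2] ≠ energy [L^2 M T^-2] ✗
(B) p/m: [L T^-1] = velocity [L T^-1] ✓
(C) E/t: [L^2 M T^-3] = power [L^2 M T^-3] ✓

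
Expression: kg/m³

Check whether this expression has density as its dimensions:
Yes

The expression kg/m³ has dimensions [L^-3 M], which is exactly density [L^-3 M].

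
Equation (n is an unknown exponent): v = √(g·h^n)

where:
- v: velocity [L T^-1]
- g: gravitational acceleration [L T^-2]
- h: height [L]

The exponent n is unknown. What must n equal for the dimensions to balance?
n = 1

v has dimensions [L T^-1]; h has dimensions [L].
With n = 1: √(g·h^1) has dimensions [L T^-1], matching the LHS ✓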